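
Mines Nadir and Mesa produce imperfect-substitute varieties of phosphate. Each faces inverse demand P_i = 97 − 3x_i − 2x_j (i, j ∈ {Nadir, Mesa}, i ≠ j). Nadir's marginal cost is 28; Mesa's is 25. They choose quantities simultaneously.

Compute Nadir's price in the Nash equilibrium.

Mine Nadir's profit: π = x_{Nadir}(97 − 3x_{Nadir} − 2x_{Mesa}) − 28x_{Nadir}.
∂π/∂x_{Nadir} = 69 − 6x_{Nadir} − 2x_{Mesa} = 0 ⇒ x_{Nadir} = 11.5 − (1/3)x_{Mesa}.
Similarly x_{Mesa} = 12 − (1/3)x_{Nadir}.
Plugging x_{Mesa} into Nadir's best response: x_{Nadir} = 11.5 − (1/3)(12 − (1/3)x_{Nadir}) ⇒ (8/9)x_{Nadir} = 7.5, so x_{Nadir} = 8.4375.
Then x_{Mesa} = 12 − (1/3)·8.4375 = 9.1875.
P_{Nadir} = 97 − 3·8.4375 − 2·9.1875 = 53.3125.

53.3125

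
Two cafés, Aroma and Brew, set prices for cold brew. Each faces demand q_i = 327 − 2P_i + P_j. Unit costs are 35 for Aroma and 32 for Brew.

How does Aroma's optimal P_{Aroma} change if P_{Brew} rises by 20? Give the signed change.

Aroma's profit: π = (P_{Aroma} − 35)(327 − 2P_{Aroma} + P_{Brew}).
∂π/∂P_{Aroma} = 397 − 4P_{Aroma} + P_{Brew} = 0 ⇒ P_{Aroma} = 99.25 + 0.25P_{Brew}.
The reaction-function slope is 0.25, so a 20-unit rise in P_{Brew} moves P_{Aroma} by 0.25 × 20 = 5. Aroma's best response rises — the actions are strategic complements.

5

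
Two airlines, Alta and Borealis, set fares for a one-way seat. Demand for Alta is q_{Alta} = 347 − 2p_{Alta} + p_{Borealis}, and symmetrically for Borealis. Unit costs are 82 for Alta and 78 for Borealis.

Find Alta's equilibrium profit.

Alta's profit: π = (p_{Alta} − 82)(347 − 2p_{Alta} + p_{Borealis}).
∂π/∂p_{Alta} = 511 − 4p_{Alta} + p_{Borealis} = 0 ⇒ p_{Alta} = 127.75 + 0.25p_{Borealis}.
Similarly p_{Borealis} = 125.75 + 0.25p_{Alta}.
Substituting the second reaction function into the first: p_{Alta} = 127.75 + 0.25(125.75 + 0.25p_{Alta}), which gives 0.9375p_{Alta} = 159.1875 ⇒ p_{Alta} = 169.8.
Then p_{Borealis} = 125.75 + 0.25·169.8 = 168.2.
q_{Alta} = 347 − 2·169.8 + 168.2 = 175.6.
Profit = (169.8 − 82)·175.6 = 15417.68.

15417.68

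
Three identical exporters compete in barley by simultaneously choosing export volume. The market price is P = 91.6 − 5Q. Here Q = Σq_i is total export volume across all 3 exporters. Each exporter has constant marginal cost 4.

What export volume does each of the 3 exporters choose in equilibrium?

4.38

A representative exporter's profit is π_i = q_i(91.6 − 5Q) − 4q_i, with Q = q_i + Σ_{j≠i} q_j.
First-order condition: 87.6 − 10q_i − 5Σ_{j≠i} q_j = 0.
Imposing symmetry (q_j = q for all j) turns Σ_{j≠i} q_j into 2q, so 87.6 = 20q and q = 4.38.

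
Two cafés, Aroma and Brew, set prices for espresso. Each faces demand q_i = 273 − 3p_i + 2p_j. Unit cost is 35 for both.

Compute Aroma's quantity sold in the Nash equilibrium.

Aroma's profit: π = (p_{Aroma} − 35)(273 − 3p_{Aroma} + 2p_{Brew}).
∂π/∂p_{Aroma} = 378 − 6p_{Aroma} + 2p_{Brew} = 0 ⇒ p_{Aroma} = 63 + (1/3)p_{Brew}.
Setting p_{Aroma} = p_{Brew} in the reaction function: p_{Aroma} = 63 + (1/3)p_{Aroma}, so p_{Aroma} = 63 / (2/3) = 94.5.
q_{Aroma} = 273 − 3·94.5 + 2·94.5 = 178.5.

178.5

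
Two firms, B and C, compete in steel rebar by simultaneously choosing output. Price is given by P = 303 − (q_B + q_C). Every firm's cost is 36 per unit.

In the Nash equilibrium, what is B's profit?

7921

Firm B's profit: π = q_B(303 − (q_B + q_C)) − 36q_B.
∂π/∂q_B = 267 − 2q_B − q_C = 0, so q_B = 133.5 − 0.5q_C.
Setting q_B = q_C in the reaction function: q_B = 133.5 − 0.5q_B, so q_B = 133.5 / 1.5 = 89.
Price P = 303 − 178 = 125.
B's profit: (125 − 36)·89 = 7921.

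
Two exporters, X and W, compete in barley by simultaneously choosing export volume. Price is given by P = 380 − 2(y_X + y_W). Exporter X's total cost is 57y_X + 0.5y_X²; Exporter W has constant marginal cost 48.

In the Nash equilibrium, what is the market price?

Exporter X's profit: π = y_X(380 − 2(y_X + y_W)) − 57y_X − 0.5y_X².
∂π/∂y_X = 323 − 5y_X − 2y_W = 0, so y_X = 64.6 − 0.4y_W.
For W: ∂π/∂y_W = 332 − 4y_W − 2y_X = 0 ⇒ y_W = 83 − 0.5y_X.
Substituting the second reaction function into the first: y_X = 64.6 − 0.4(83 − 0.5y_X), which gives 0.8y_X = 31.4 ⇒ y_X = 39.25.
Then y_W = 83 − 0.5·39.25 = 63.375.
Equilibrium price: P = 380 − 2·102.625 = 174.75.

174.75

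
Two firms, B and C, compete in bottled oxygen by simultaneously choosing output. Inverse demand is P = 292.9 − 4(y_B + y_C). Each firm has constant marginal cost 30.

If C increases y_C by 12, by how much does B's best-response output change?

-6

Firm B's profit: π = y_B(292.9 − 4(y_B + y_C)) − 30y_B.
∂π/∂y_B = 262.9 − 8y_B − 4y_C = 0, so y_B = 32.8625 − 0.5y_C.
The reaction-function slope is −0.5, so a 12-unit rise in y_C moves y_B by −0.5 × 12 = −6. B's best response falls — the actions are strategic substitutes.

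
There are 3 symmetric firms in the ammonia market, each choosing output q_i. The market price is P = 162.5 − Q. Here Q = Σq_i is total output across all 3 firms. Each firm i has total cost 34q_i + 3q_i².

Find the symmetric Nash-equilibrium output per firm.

12.85

A representative firm's profit is π_i = q_i(162.5 − Q) − 34q_i − 3q_i², with Q = q_i + Σ_{j≠i} q_j.
First-order condition: 128.5 − 8q_i − Σ_{j≠i} q_j = 0.
Imposing symmetry (q_j = q for all j) turns Σ_{j≠i} q_j into 2q, so 128.5 = 10q and q = 12.85.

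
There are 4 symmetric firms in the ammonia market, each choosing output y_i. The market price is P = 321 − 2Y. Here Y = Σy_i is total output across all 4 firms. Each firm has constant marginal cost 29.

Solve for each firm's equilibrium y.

A representative firm's profit is π_i = y_i(321 − 2Y) − 29y_i, with Y = y_i + Σ_{j≠i} y_j.
First-order condition: 292 − 4y_i − 2Σ_{j≠i} y_j = 0.
In a symmetric equilibrium every firm chooses the same y, so Σ_{j≠i} y_j = 3y. The condition becomes 292 − 10y = 0, giving y = 292/10 = 29.2.

29.2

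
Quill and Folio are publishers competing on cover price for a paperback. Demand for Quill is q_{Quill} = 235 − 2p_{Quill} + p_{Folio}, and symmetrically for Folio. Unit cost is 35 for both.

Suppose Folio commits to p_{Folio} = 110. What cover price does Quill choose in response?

Quill's profit: π = (p_{Quill} − 35)(235 − 2p_{Quill} + p_{Folio}).
∂π/∂p_{Quill} = 305 − 4p_{Quill} + p_{Folio} = 0 ⇒ p_{Quill} = 76.25 + 0.25p_{Folio}.
At p_{Folio} = 110: p_{Quill} = 76.25 + 0.25·110 = 103.75.

103.75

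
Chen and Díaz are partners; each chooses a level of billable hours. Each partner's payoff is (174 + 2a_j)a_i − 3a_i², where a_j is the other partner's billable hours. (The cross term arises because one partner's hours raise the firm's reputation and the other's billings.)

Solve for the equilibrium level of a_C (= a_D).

Chen's payoff is (174 + 2a_D)a_C − 3a_C².
∂π/∂a_C = 174 + 2a_D − 6a_C = 0, so a_C = 29 + (1/3)a_D.
The game is symmetric, so in equilibrium a_D = a_C: the reaction function gives (2/3)a_C = 29, hence a_C = 43.5.

43.5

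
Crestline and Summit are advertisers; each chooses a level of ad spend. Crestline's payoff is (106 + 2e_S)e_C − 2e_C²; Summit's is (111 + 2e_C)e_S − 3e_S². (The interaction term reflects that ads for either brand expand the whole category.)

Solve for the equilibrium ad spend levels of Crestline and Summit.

Expanding Crestline's payoff: 106e_C + 2e_Se_C − 2e_C².
∂π/∂e_C = 106 + 2e_S − 4e_C = 0, so e_C = 26.5 + 0.5e_S.
Likewise for Summit: e_S = 18.5 + (1/3)e_C.
Solving the two reaction functions simultaneously: (1 − (0.5)(1/3))e_C = 26.5 + 0.5·18.5, so (5/6)e_C = 35.75 and e_C = 42.9.
Then e_S = 18.5 + (1/3)·42.9 = 32.8.

42.9, 32.8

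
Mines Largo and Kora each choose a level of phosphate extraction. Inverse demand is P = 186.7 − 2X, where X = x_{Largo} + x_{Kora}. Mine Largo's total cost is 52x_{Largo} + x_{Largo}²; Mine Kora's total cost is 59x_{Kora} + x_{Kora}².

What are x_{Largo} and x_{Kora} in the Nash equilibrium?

Mine Largo's profit: π = x_{Largo}(186.7 − 2(x_{Largo} + x_{Kora})) − 52x_{Largo} − x_{Largo}².
∂π/∂x_{Largo} = 134.7 − 6x_{Largo} − 2x_{Kora} = 0, so x_{Largo} = 22.45 − (1/3)x_{Kora}.
By the same steps for Kora: x_{Kora} = 1277/60 − (1/3)x_{Largo}.
Solving the two reaction functions simultaneously: (1 − (−1/3)(−1/3))x_{Largo} = 22.45 − (1/3)·(1277/60), so (8/9)x_{Largo} = 691/45 and x_{Largo} = 17.275.
Then x_{Kora} = 1277/60 − (1/3)·17.275 = 15.525.

17.275, 15.525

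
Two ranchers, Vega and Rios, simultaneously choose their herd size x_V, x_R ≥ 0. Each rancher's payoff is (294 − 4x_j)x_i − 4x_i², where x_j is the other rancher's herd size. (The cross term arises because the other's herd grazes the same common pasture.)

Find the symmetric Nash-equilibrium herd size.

Vega's payoff is (294 − 4x_R)x_V − 4x_V².
∂π/∂x_V = 294 − 4x_R − 8x_V = 0, so x_V = 36.75 − 0.5x_R.
Setting x_V = x_R in the reaction function: x_V = 36.75 − 0.5x_V, so x_V = 36.75 / 1.5 = 24.5.

24.5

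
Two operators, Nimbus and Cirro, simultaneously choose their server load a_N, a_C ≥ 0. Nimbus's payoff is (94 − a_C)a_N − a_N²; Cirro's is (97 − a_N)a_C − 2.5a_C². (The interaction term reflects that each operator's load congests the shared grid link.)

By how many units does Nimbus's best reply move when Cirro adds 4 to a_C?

Expanding Nimbus's payoff: 94a_N − a_Ca_N − a_N².
∂π/∂a_N = 94 − a_C − 2a_N = 0, so a_N = 47 − 0.5a_C.
The reaction-function slope is −0.5, so a 4-unit rise in a_C moves a_N by −0.5 × 4 = −2. Nimbus's best response falls — the actions are strategic substitutes.

-2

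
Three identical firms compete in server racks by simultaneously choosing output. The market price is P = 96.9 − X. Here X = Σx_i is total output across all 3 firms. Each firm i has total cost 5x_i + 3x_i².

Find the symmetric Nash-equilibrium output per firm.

9.19

A representative firm's profit is π_i = x_i(96.9 − X) − 5x_i − 3x_i², with X = x_i + Σ_{j≠i} x_j.
First-order condition: 91.9 − 8x_i − Σ_{j≠i} x_j = 0.
Imposing symmetry (x_j = x for all j) turns Σ_{j≠i} x_j into 2x, so 91.9 = 10x and x = 9.19.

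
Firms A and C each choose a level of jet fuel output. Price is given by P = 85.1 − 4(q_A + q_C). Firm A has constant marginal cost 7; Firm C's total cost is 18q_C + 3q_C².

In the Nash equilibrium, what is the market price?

Firm A's profit: π = q_A(85.1 − 4(q_A + q_C)) − 7q_A.
∂π/∂q_A = 78.1 − 8q_A − 4q_C = 0, so q_A = 9.7625 − 0.5q_C.
For C: ∂π/∂q_C = 67.1 − 14q_C − 4q_A = 0 ⇒ q_C = 671/140 − (2/7)q_A.
Plugging q_C into A's best response: q_A = 9.7625 − 0.5(671/140 − (2/7)q_A) ⇒ (6/7)q_A = 825/112, so q_A = 275/32.
Then q_C = 671/140 − (2/7)·(275/32) = 2.3375.
Equilibrium price: P = 85.1 − 4·(1749/160) = 41.375.

41.375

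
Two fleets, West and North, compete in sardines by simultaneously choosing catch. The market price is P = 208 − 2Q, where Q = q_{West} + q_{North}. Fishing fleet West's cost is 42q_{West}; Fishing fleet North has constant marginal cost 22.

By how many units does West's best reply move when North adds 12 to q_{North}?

-6

Fishing fleet West's profit: π = q_{West}(208 − 2(q_{West} + q_{North})) − 42q_{West}.
∂π/∂q_{West} = 166 − 4q_{West} − 2q_{North} = 0, so q_{West} = 41.5 − 0.5q_{North}.
The reaction-function slope is −0.5, so a 12-unit rise in q_{North} moves q_{West} by −0.5 × 12 = −6. West's best response falls — the actions are strategic substitutes.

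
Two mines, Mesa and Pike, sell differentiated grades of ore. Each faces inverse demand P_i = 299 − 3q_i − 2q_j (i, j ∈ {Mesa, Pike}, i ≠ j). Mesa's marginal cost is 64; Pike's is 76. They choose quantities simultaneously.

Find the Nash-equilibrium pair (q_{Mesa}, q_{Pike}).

Mine Mesa's profit: π = q_{Mesa}(299 − 3q_{Mesa} − 2q_{Pike}) − 64q_{Mesa}.
∂π/∂q_{Mesa} = 235 − 6q_{Mesa} − 2q_{Pike} = 0 ⇒ q_{Mesa} = 235/6 − (1/3)q_{Pike}.
Similarly q_{Pike} = 223/6 − (1/3)q_{Mesa}.
Substituting the second reaction function into the first: q_{Mesa} = 235/6 − (1/3)(223/6 − (1/3)q_{Mesa}), which gives (8/9)q_{Mesa} = 241/9 ⇒ q_{Mesa} = 30.125.
Then q_{Pike} = 223/6 − (1/3)·30.125 = 27.125.

30.125, 27.125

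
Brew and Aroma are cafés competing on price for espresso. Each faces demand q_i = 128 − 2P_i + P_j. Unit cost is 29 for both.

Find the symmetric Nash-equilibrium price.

Brew's profit: π = (P_{Brew} − 29)(128 − 2P_{Brew} + P_{Aroma}).
∂π/∂P_{Brew} = 186 − 4P_{Brew} + P_{Aroma} = 0 ⇒ P_{Brew} = 46.5 + 0.25P_{Aroma}.
Setting P_{Brew} = P_{Aroma} in the reaction function: P_{Brew} = 46.5 + 0.25P_{Brew}, so P_{Brew} = 46.5 / 0.75 = 62.

62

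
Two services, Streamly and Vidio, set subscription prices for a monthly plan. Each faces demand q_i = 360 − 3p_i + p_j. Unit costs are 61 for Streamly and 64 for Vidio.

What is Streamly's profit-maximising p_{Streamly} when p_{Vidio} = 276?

Streamly's profit: π = (p_{Streamly} − 61)(360 − 3p_{Streamly} + p_{Vidio}).
∂π/∂p_{Streamly} = 543 − 6p_{Streamly} + p_{Vidio} = 0 ⇒ p_{Streamly} = 90.5 + (1/6)p_{Vidio}.
At p_{Vidio} = 276: p_{Streamly} = 90.5 + (1/6)·276 = 136.5.

136.5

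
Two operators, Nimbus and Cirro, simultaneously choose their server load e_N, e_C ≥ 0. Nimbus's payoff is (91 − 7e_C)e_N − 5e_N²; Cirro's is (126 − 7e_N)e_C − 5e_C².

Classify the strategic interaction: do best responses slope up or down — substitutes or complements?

strategic substitutes

Expanding Nimbus's payoff: 91e_N − 7e_Ce_N − 5e_N².
∂π/∂e_N = 91 − 7e_C − 10e_N = 0, so e_N = 9.1 − 0.7e_C.
The best-response slope de_N/de_C = −0.7 < 0: the reaction function is downward-sloping, so the choices are strategic substitutes.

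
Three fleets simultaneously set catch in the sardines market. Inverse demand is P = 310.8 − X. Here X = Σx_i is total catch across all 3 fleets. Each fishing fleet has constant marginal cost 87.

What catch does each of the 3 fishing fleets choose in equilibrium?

A representative fishing fleet's profit is π_i = x_i(310.8 − X) − 87x_i, with X = x_i + Σ_{j≠i} x_j.
First-order condition: 223.8 − 2x_i − Σ_{j≠i} x_j = 0.
Imposing symmetry (x_j = x for all j) turns Σ_{j≠i} x_j into 2x, so 223.8 = 4x and x = 55.95.

55.95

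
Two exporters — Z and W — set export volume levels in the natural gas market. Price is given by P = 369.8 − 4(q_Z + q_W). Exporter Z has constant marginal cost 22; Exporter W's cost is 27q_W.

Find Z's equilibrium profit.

Exporter Z's profit: π = q_Z(369.8 − 4(q_Z + q_W)) − 22q_Z.
∂π/∂q_Z = 347.8 − 8q_Z − 4q_W = 0, so q_Z = 43.475 − 0.5q_W.
By the same steps for W: q_W = 42.85 − 0.5q_Z.
Plugging q_W into Z's best response: q_Z = 43.475 − 0.5(42.85 − 0.5q_Z) ⇒ 0.75q_Z = 22.05, so q_Z = 29.4.
Then q_W = 42.85 − 0.5·29.4 = 28.15.
Price P = 369.8 − 4·57.55 = 139.6.
Z's profit: (139.6 − 22)·29.4 = 3457.44.

3457.44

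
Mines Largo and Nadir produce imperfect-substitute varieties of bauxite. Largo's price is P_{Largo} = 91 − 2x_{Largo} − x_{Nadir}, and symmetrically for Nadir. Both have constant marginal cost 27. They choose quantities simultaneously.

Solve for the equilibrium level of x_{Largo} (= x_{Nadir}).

Mine Largo's profit: π = x_{Largo}(91 − 2x_{Largo} − x_{Nadir}) − 27x_{Largo}.
∂π/∂x_{Largo} = 64 − 4x_{Largo} − x_{Nadir} = 0 ⇒ x_{Largo} = 16 − 0.25x_{Nadir}.
The game is symmetric, so in equilibrium x_{Nadir} = x_{Largo}: the reaction function gives 1.25x_{Largo} = 16, hence x_{Largo} = 12.8.

12.8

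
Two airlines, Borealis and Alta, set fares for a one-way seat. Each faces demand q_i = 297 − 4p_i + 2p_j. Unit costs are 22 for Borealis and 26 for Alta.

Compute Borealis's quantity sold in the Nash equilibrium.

Borealis's profit: π = (p_{Borealis} − 22)(297 − 4p_{Borealis} + 2p_{Alta}).
∂π/∂p_{Borealis} = 385 − 8p_{Borealis} + 2p_{Alta} = 0 ⇒ p_{Borealis} = 48.125 + 0.25p_{Alta}.
Similarly p_{Alta} = 50.125 + 0.25p_{Borealis}.
Substituting the second reaction function into the first: p_{Borealis} = 48.125 + 0.25(50.125 + 0.25p_{Borealis}), which gives 0.9375p_{Borealis} = 1941/32 ⇒ p_{Borealis} = 64.7.
Then p_{Alta} = 50.125 + 0.25·64.7 = 66.3.
q_{Borealis} = 297 − 4·64.7 + 2·66.3 = 170.8.

170.8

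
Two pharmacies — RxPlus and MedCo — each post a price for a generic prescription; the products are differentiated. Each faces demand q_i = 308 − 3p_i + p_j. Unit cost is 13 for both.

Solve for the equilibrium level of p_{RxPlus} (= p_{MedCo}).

69.4

RxPlus's profit: π = (p_{RxPlus} − 13)(308 − 3p_{RxPlus} + p_{MedCo}).
∂π/∂p_{RxPlus} = 347 − 6p_{RxPlus} + p_{MedCo} = 0 ⇒ p_{RxPlus} = 347/6 + (1/6)p_{MedCo}.
Setting p_{RxPlus} = p_{MedCo} in the reaction function: p_{RxPlus} = 347/6 + (1/6)p_{RxPlus}, so p_{RxPlus} = (347/6) / (5/6) = 69.4.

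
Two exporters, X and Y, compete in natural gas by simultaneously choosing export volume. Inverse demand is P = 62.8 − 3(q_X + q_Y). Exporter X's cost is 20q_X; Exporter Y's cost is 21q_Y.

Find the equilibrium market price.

34.6

Exporter X's profit: π = q_X(62.8 − 3(q_X + q_Y)) − 20q_X.
∂π/∂q_X = 42.8 − 6q_X − 3q_Y = 0, so q_X = 107/15 − 0.5q_Y.
By the same steps for Y: q_Y = 209/30 − 0.5q_X.
Solving the two reaction functions simultaneously: (1 − (−0.5)(−0.5))q_X = 107/15 − 0.5·(209/30), so 0.75q_X = 3.65 and q_X = 73/15.
Then q_Y = 209/30 − 0.5·(73/15) = 68/15.
Equilibrium price: P = 62.8 − 3·9.4 = 34.6.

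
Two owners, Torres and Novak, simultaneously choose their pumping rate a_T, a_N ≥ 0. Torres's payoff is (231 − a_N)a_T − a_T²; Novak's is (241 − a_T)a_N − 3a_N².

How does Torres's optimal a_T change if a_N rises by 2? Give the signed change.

Expanding Torres's payoff: 231a_T − a_Na_T − a_T².
∂π/∂a_T = 231 − a_N − 2a_T = 0, so a_T = 115.5 − 0.5a_N.
The reaction-function slope is −0.5, so a 2-unit rise in a_N moves a_T by −0.5 × 2 = −1. Torres's best response falls — the actions are strategic substitutes.

-1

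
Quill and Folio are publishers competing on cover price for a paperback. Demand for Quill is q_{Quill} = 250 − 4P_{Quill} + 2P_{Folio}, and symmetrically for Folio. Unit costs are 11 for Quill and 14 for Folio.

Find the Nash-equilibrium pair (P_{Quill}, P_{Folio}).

49.4, 50.6

Quill's profit: π = (P_{Quill} − 11)(250 − 4P_{Quill} + 2P_{Folio}).
∂π/∂P_{Quill} = 294 − 8P_{Quill} + 2P_{Folio} = 0 ⇒ P_{Quill} = 36.75 + 0.25P_{Folio}.
Similarly P_{Folio} = 38.25 + 0.25P_{Quill}.
Solving the two reaction functions simultaneously: (1 − (0.25)(0.25))P_{Quill} = 36.75 + 0.25·38.25, so 0.9375P_{Quill} = 46.3125 and P_{Quill} = 49.4.
Then P_{Folio} = 38.25 + 0.25·49.4 = 50.6.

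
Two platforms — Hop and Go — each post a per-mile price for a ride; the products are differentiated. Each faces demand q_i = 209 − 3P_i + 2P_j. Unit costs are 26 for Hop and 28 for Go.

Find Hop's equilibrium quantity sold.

138.375

Hop's profit: π = (P_{Hop} − 26)(209 − 3P_{Hop} + 2P_{Go}).
∂π/∂P_{Hop} = 287 − 6P_{Hop} + 2P_{Go} = 0 ⇒ P_{Hop} = 287/6 + (1/3)P_{Go}.
Similarly P_{Go} = 293/6 + (1/3)P_{Hop}.
Solving the two reaction functions simultaneously: (1 − (1/3)(1/3))P_{Hop} = 287/6 + (1/3)·(293/6), so (8/9)P_{Hop} = 577/9 and P_{Hop} = 72.125.
Then P_{Go} = 293/6 + (1/3)·72.125 = 72.875.
q_{Hop} = 209 − 3·72.125 + 2·72.875 = 138.375.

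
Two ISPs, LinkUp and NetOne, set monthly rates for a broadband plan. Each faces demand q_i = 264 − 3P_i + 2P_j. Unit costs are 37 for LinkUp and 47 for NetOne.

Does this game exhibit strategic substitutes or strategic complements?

LinkUp's profit: π = (P_{LinkUp} − 37)(264 − 3P_{LinkUp} + 2P_{NetOne}).
∂π/∂P_{LinkUp} = 375 − 6P_{LinkUp} + 2P_{NetOne} = 0 ⇒ P_{LinkUp} = 62.5 + (1/3)P_{NetOne}.
The best-response slope dP_{LinkUp}/dP_{NetOne} = 1/3 > 0: the reaction function is upward-sloping, so the choices are strategic complements.

strategic complements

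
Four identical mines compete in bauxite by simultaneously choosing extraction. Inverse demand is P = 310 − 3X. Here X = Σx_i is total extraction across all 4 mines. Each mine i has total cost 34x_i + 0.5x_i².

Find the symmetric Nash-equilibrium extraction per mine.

17.25

A representative mine's profit is π_i = x_i(310 − 3X) − 34x_i − 0.5x_i², with X = x_i + Σ_{j≠i} x_j.
First-order condition: 276 − 7x_i − 3Σ_{j≠i} x_j = 0.
With identical mines, set every x_j = x: then 276 − 7x − 9x = 0, i.e. x = 276/16 = 17.25.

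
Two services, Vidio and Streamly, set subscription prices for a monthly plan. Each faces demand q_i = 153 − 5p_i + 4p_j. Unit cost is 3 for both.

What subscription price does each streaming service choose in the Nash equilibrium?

Vidio's profit: π = (p_{Vidio} − 3)(153 − 5p_{Vidio} + 4p_{Streamly}).
∂π/∂p_{Vidio} = 168 − 10p_{Vidio} + 4p_{Streamly} = 0 ⇒ p_{Vidio} = 16.8 + 0.4p_{Streamly}.
The game is symmetric, so in equilibrium p_{Streamly} = p_{Vidio}: the reaction function gives 0.6p_{Vidio} = 16.8, hence p_{Vidio} = 28.

28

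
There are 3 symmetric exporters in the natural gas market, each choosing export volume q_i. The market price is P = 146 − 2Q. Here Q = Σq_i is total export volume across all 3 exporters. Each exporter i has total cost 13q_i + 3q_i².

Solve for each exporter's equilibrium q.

9.5

A representative exporter's profit is π_i = q_i(146 − 2Q) − 13q_i − 3q_i², with Q = q_i + Σ_{j≠i} q_j.
First-order condition: 133 − 10q_i − 2Σ_{j≠i} q_j = 0.
In a symmetric equilibrium every exporter chooses the same q, so Σ_{j≠i} q_j = 2q. The condition becomes 133 − 14q = 0, giving q = 133/14 = 9.5.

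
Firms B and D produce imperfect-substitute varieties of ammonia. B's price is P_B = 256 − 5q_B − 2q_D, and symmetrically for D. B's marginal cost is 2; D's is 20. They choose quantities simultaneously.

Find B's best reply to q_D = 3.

24.8

Firm B's profit: π = q_B(256 − 5q_B − 2q_D) − 2q_B.
∂π/∂q_B = 254 − 10q_B − 2q_D = 0 ⇒ q_B = 25.4 − 0.2q_D.
At q_D = 3: q_B = 25.4 − 0.2·3 = 24.8.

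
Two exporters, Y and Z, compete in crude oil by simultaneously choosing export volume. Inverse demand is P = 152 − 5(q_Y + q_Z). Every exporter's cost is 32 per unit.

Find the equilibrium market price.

Exporter Y's profit: π = q_Y(152 − 5(q_Y + q_Z)) − 32q_Y.
∂π/∂q_Y = 120 − 10q_Y − 5q_Z = 0, so q_Y = 12 − 0.5q_Z.
By symmetry q_Z = q_Y; substituting into the reaction function, 1.5q_Y = 12 and q_Y = 8.
Equilibrium price: P = 152 − 5·16 = 72.

72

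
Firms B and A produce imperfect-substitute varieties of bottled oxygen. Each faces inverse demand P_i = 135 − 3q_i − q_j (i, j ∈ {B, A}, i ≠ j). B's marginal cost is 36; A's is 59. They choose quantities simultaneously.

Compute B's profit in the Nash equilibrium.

Firm B's profit: π = q_B(135 − 3q_B − q_A) − 36q_B.
∂π/∂q_B = 99 − 6q_B − q_A = 0 ⇒ q_B = 16.5 − (1/6)q_A.
Similarly q_A = 38/3 − (1/6)q_B.
Solving the two reaction functions simultaneously: (1 − (−1/6)(−1/6))q_B = 16.5 − (1/6)·(38/3), so (35/36)q_B = 259/18 and q_B = 14.8.
Then q_A = 38/3 − (1/6)·14.8 = 10.2.
P_B = 135 − 3·14.8 − 10.2 = 80.4.
Profit = (80.4 − 36)·14.8 = 657.12.

657.12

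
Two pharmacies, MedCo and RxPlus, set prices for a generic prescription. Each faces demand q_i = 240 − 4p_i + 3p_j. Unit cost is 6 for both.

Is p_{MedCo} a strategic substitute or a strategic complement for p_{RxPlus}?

MedCo's profit: π = (p_{MedCo} − 6)(240 − 4p_{MedCo} + 3p_{RxPlus}).
∂π/∂p_{MedCo} = 264 − 8p_{MedCo} + 3p_{RxPlus} = 0 ⇒ p_{MedCo} = 33 + 0.375p_{RxPlus}.
The best-response slope dp_{MedCo}/dp_{RxPlus} = 0.375 > 0: the reaction function is upward-sloping, so the choices are strategic complements.

strategic complements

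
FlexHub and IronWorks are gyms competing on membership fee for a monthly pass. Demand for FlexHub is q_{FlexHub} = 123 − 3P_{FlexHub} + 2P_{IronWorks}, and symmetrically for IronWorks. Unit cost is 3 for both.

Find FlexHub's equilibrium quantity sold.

90

FlexHub's profit: π = (P_{FlexHub} − 3)(123 − 3P_{FlexHub} + 2P_{IronWorks}).
∂π/∂P_{FlexHub} = 132 − 6P_{FlexHub} + 2P_{IronWorks} = 0 ⇒ P_{FlexHub} = 22 + (1/3)P_{IronWorks}.
Setting P_{FlexHub} = P_{IronWorks} in the reaction function: P_{FlexHub} = 22 + (1/3)P_{FlexHub}, so P_{FlexHub} = 22 / (2/3) = 33.
q_{FlexHub} = 123 − 3·33 + 2·33 = 90.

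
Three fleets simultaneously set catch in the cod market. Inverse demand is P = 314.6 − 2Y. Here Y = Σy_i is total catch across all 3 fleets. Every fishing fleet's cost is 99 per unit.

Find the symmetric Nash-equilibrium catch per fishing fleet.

26.95

A representative fishing fleet's profit is π_i = y_i(314.6 − 2Y) − 99y_i, with Y = y_i + Σ_{j≠i} y_j.
First-order condition: 215.6 − 4y_i − 2Σ_{j≠i} y_j = 0.
Imposing symmetry (y_j = y for all j) turns Σ_{j≠i} y_j into 2y, so 215.6 = 8y and y = 26.95.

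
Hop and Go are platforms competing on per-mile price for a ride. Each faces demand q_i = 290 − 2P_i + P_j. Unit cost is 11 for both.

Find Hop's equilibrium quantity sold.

186

Hop's profit: π = (P_{Hop} − 11)(290 − 2P_{Hop} + P_{Go}).
∂π/∂P_{Hop} = 312 − 4P_{Hop} + P_{Go} = 0 ⇒ P_{Hop} = 78 + 0.25P_{Go}.
Setting P_{Hop} = P_{Go} in the reaction function: P_{Hop} = 78 + 0.25P_{Hop}, so P_{Hop} = 78 / 0.75 = 104.
q_{Hop} = 290 − 2·104 + 104 = 186.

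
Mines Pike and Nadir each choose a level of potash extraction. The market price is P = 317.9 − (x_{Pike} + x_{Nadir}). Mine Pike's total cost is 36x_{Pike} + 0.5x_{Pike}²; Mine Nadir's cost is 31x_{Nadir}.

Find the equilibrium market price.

Mine Pike's profit: π = x_{Pike}(317.9 − (x_{Pike} + x_{Nadir})) − 36x_{Pike} − 0.5x_{Pike}².
∂π/∂x_{Pike} = 281.9 − 3x_{Pike} − x_{Nadir} = 0, so x_{Pike} = 2819/30 − (1/3)x_{Nadir}.
For Nadir: ∂π/∂x_{Nadir} = 286.9 − 2x_{Nadir} − x_{Pike} = 0 ⇒ x_{Nadir} = 143.45 − 0.5x_{Pike}.
Solving the two reaction functions simultaneously: (1 − (−1/3)(−0.5))x_{Pike} = 2819/30 − (1/3)·143.45, so (5/6)x_{Pike} = 46.15 and x_{Pike} = 55.38.
Then x_{Nadir} = 143.45 − 0.5·55.38 = 115.76.
Equilibrium price: P = 317.9 − 171.14 = 146.76.

146.76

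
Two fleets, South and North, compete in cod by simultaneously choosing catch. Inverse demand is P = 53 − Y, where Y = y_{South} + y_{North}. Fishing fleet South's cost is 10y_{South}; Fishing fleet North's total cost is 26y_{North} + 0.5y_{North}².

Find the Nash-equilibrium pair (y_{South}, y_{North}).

Fishing fleet South's profit: π = y_{South}(53 − (y_{South} + y_{North})) − 10y_{South}.
∂π/∂y_{South} = 43 − 2y_{South} − y_{North} = 0, so y_{South} = 21.5 − 0.5y_{North}.
For North: ∂π/∂y_{North} = 27 − 3y_{North} − y_{South} = 0 ⇒ y_{North} = 9 − (1/3)y_{South}.
Plugging y_{North} into South's best response: y_{South} = 21.5 − 0.5(9 − (1/3)y_{South}) ⇒ (5/6)y_{South} = 17, so y_{South} = 20.4.
Then y_{North} = 9 − (1/3)·20.4 = 2.2.

20.4, 2.2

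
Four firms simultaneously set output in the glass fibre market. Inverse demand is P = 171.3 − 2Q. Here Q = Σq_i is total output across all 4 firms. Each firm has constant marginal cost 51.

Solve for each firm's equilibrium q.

A representative firm's profit is π_i = q_i(171.3 − 2Q) − 51q_i, with Q = q_i + Σ_{j≠i} q_j.
First-order condition: 120.3 − 4q_i − 2Σ_{j≠i} q_j = 0.
In a symmetric equilibrium every firm chooses the same q, so Σ_{j≠i} q_j = 3q. The condition becomes 120.3 − 10q = 0, giving q = 120.3/10 = 12.03.

12.03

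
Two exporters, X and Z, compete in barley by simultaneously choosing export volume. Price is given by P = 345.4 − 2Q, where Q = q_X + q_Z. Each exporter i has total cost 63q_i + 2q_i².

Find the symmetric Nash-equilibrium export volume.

Exporter X's profit: π = q_X(345.4 − 2(q_X + q_Z)) − 63q_X − 2q_X².
∂π/∂q_X = 282.4 − 8q_X − 2q_Z = 0, so q_X = 35.3 − 0.25q_Z.
Setting q_X = q_Z in the reaction function: q_X = 35.3 − 0.25q_X, so q_X = 35.3 / 1.25 = 28.24.

28.24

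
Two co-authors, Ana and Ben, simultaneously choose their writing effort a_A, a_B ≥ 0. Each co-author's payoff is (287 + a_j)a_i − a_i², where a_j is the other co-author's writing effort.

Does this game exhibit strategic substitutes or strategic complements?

strategic complements

Ana's payoff is (287 + a_B)a_A − a_A².
∂π/∂a_A = 287 + a_B − 2a_A = 0, so a_A = 143.5 + 0.5a_B.
The best-response slope da_A/da_B = 0.5 > 0: the reaction function is upward-sloping, so the choices are strategic complements.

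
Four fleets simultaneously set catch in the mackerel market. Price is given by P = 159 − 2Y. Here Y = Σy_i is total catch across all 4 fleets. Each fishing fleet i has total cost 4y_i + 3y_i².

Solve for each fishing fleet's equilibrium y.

9.6875

A representative fishing fleet's profit is π_i = y_i(159 − 2Y) − 4y_i − 3y_i², with Y = y_i + Σ_{j≠i} y_j.
First-order condition: 155 − 10y_i − 2Σ_{j≠i} y_j = 0.
With identical fishing fleets, set every y_j = y: then 155 − 10y − 6y = 0, i.e. y = 155/16 = 9.6875.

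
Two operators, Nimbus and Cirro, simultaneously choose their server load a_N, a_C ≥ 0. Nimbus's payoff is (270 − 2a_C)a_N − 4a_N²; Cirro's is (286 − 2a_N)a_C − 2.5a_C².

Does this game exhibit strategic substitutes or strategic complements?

Expanding Nimbus's payoff: 270a_N − 2a_Ca_N − 4a_N².
∂π/∂a_N = 270 − 2a_C − 8a_N = 0, so a_N = 33.75 − 0.25a_C.
The best-response slope da_N/da_C = −0.25 < 0: the reaction function is downward-sloping, so the choices are strategic substitutes.

strategic substitutes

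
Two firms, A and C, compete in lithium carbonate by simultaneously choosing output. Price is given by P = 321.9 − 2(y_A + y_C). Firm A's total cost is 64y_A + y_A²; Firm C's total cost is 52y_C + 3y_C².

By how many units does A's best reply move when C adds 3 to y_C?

Firm A's profit: π = y_A(321.9 − 2(y_A + y_C)) − 64y_A − y_A².
∂π/∂y_A = 257.9 − 6y_A − 2y_C = 0, so y_A = 2579/60 − (1/3)y_C.
The reaction-function slope is −1/3, so a 3-unit rise in y_C moves y_A by −1/3 × 3 = −1. A's best response falls — the actions are strategic substitutes.

-1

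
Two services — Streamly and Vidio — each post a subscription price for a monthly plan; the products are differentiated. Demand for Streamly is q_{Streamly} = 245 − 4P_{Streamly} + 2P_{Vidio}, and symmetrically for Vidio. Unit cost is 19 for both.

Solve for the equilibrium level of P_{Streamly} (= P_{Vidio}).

Streamly's profit: π = (P_{Streamly} − 19)(245 − 4P_{Streamly} + 2P_{Vidio}).
∂π/∂P_{Streamly} = 321 − 8P_{Streamly} + 2P_{Vidio} = 0 ⇒ P_{Streamly} = 40.125 + 0.25P_{Vidio}.
By symmetry P_{Vidio} = P_{Streamly}; substituting into the reaction function, 0.75P_{Streamly} = 40.125 and P_{Streamly} = 53.5.

53.5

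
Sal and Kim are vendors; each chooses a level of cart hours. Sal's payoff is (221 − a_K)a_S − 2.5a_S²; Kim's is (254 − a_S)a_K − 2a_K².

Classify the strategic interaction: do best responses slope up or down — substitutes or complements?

strategic substitutes

Expanding Sal's payoff: 221a_S − a_Ka_S − 2.5a_S².
∂π/∂a_S = 221 − a_K − 5a_S = 0, so a_S = 44.2 − 0.2a_K.
The best-response slope da_S/da_K = −0.2 < 0: the reaction function is downward-sloping, so the choices are strategic substitutes.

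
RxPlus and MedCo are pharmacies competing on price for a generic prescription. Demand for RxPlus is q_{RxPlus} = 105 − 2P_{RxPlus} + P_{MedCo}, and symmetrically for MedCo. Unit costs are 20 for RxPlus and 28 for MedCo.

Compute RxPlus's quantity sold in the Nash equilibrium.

RxPlus's profit: π = (P_{RxPlus} − 20)(105 − 2P_{RxPlus} + P_{MedCo}).
∂π/∂P_{RxPlus} = 145 − 4P_{RxPlus} + P_{MedCo} = 0 ⇒ P_{RxPlus} = 36.25 + 0.25P_{MedCo}.
Similarly P_{MedCo} = 40.25 + 0.25P_{RxPlus}.
Substituting the second reaction function into the first: P_{RxPlus} = 36.25 + 0.25(40.25 + 0.25P_{RxPlus}), which gives 0.9375P_{RxPlus} = 46.3125 ⇒ P_{RxPlus} = 49.4.
Then P_{MedCo} = 40.25 + 0.25·49.4 = 52.6.
q_{RxPlus} = 105 − 2·49.4 + 52.6 = 58.8.

58.8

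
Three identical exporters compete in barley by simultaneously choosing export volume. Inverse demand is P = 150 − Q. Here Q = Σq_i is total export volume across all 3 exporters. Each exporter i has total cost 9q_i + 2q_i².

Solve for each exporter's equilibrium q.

17.625

A representative exporter's profit is π_i = q_i(150 − Q) − 9q_i − 2q_i², with Q = q_i + Σ_{j≠i} q_j.
First-order condition: 141 − 6q_i − Σ_{j≠i} q_j = 0.
In a symmetric equilibrium every exporter chooses the same q, so Σ_{j≠i} q_j = 2q. The condition becomes 141 − 8q = 0, giving q = 141/8 = 17.625.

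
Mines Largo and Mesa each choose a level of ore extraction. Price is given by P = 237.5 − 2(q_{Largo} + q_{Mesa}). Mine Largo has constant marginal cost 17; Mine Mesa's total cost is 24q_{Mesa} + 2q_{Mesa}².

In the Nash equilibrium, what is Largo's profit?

4560.125

Mine Largo's profit: π = q_{Largo}(237.5 − 2(q_{Largo} + q_{Mesa})) − 17q_{Largo}.
∂π/∂q_{Largo} = 220.5 − 4q_{Largo} − 2q_{Mesa} = 0, so q_{Largo} = 55.125 − 0.5q_{Mesa}.
For Mesa: ∂π/∂q_{Mesa} = 213.5 − 8q_{Mesa} − 2q_{Largo} = 0 ⇒ q_{Mesa} = 26.6875 − 0.25q_{Largo}.
Substituting the second reaction function into the first: q_{Largo} = 55.125 − 0.5(26.6875 − 0.25q_{Largo}), which gives 0.875q_{Largo} = 1337/32 ⇒ q_{Largo} = 47.75.
Then q_{Mesa} = 26.6875 − 0.25·47.75 = 14.75.
Price P = 237.5 − 2·62.5 = 112.5.
Largo's profit: (112.5 − 17)·47.75 = 4560.125.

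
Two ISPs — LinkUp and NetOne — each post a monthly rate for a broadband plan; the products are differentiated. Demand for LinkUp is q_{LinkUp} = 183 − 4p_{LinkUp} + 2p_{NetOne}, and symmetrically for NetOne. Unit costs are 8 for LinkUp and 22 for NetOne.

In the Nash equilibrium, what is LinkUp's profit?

3528.36

LinkUp's profit: π = (p_{LinkUp} − 8)(183 − 4p_{LinkUp} + 2p_{NetOne}).
∂π/∂p_{LinkUp} = 215 − 8p_{LinkUp} + 2p_{NetOne} = 0 ⇒ p_{LinkUp} = 26.875 + 0.25p_{NetOne}.
Similarly p_{NetOne} = 33.875 + 0.25p_{LinkUp}.
Plugging p_{NetOne} into LinkUp's best response: p_{LinkUp} = 26.875 + 0.25(33.875 + 0.25p_{LinkUp}) ⇒ 0.9375p_{LinkUp} = 1131/32, so p_{LinkUp} = 37.7.
Then p_{NetOne} = 33.875 + 0.25·37.7 = 43.3.
q_{LinkUp} = 183 − 4·37.7 + 2·43.3 = 118.8.
Profit = (37.7 − 8)·118.8 = 3528.36.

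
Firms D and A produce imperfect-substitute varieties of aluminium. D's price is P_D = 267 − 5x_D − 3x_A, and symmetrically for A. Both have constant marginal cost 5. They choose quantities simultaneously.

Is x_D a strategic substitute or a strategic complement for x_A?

strategic substitutes

Firm D's profit: π = x_D(267 − 5x_D − 3x_A) − 5x_D.
∂π/∂x_D = 262 − 10x_D − 3x_A = 0 ⇒ x_D = 26.2 − 0.3x_A.
The best-response slope dx_D/dx_A = −0.3 < 0: the reaction function is downward-sloping, so the choices are strategic substitutes.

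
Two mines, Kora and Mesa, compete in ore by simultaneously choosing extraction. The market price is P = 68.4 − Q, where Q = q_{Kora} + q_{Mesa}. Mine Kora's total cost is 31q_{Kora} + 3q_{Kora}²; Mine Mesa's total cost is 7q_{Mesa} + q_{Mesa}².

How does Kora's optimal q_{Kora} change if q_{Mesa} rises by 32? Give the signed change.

Mine Kora's profit: π = q_{Kora}(68.4 − (q_{Kora} + q_{Mesa})) − 31q_{Kora} − 3q_{Kora}².
∂π/∂q_{Kora} = 37.4 − 8q_{Kora} − q_{Mesa} = 0, so q_{Kora} = 4.675 − 0.125q_{Mesa}.
The reaction-function slope is −0.125, so a 32-unit rise in q_{Mesa} moves q_{Kora} by −0.125 × 32 = −4. Kora's best response falls — the actions are strategic substitutes.

-4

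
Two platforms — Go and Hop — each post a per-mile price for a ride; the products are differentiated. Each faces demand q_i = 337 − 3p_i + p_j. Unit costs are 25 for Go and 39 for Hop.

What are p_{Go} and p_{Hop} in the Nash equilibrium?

Go's profit: π = (p_{Go} − 25)(337 − 3p_{Go} + p_{Hop}).
∂π/∂p_{Go} = 412 − 6p_{Go} + p_{Hop} = 0 ⇒ p_{Go} = 206/3 + (1/6)p_{Hop}.
Similarly p_{Hop} = 227/3 + (1/6)p_{Go}.
Plugging p_{Hop} into Go's best response: p_{Go} = 206/3 + (1/6)(227/3 + (1/6)p_{Go}) ⇒ (35/36)p_{Go} = 1463/18, so p_{Go} = 83.6.
Then p_{Hop} = 227/3 + (1/6)·83.6 = 89.6.

83.6, 89.6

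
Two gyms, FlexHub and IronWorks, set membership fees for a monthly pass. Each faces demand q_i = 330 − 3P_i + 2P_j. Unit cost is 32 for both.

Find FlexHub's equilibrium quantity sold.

223.5

FlexHub's profit: π = (P_{FlexHub} − 32)(330 − 3P_{FlexHub} + 2P_{IronWorks}).
∂π/∂P_{FlexHub} = 426 − 6P_{FlexHub} + 2P_{IronWorks} = 0 ⇒ P_{FlexHub} = 71 + (1/3)P_{IronWorks}.
By symmetry P_{IronWorks} = P_{FlexHub}; substituting into the reaction function, (2/3)P_{FlexHub} = 71 and P_{FlexHub} = 106.5.
q_{FlexHub} = 330 − 3·106.5 + 2·106.5 = 223.5.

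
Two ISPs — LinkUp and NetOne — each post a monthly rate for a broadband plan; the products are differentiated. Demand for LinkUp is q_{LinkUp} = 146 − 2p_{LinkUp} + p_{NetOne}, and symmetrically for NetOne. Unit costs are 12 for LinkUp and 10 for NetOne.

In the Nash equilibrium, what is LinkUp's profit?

3942.72

LinkUp's profit: π = (p_{LinkUp} − 12)(146 − 2p_{LinkUp} + p_{NetOne}).
∂π/∂p_{LinkUp} = 170 − 4p_{LinkUp} + p_{NetOne} = 0 ⇒ p_{LinkUp} = 42.5 + 0.25p_{NetOne}.
Similarly p_{NetOne} = 41.5 + 0.25p_{LinkUp}.
Substituting the second reaction function into the first: p_{LinkUp} = 42.5 + 0.25(41.5 + 0.25p_{LinkUp}), which gives 0.9375p_{LinkUp} = 52.875 ⇒ p_{LinkUp} = 56.4.
Then p_{NetOne} = 41.5 + 0.25·56.4 = 55.6.
q_{LinkUp} = 146 − 2·56.4 + 55.6 = 88.8.
Profit = (56.4 − 12)·88.8 = 3942.72.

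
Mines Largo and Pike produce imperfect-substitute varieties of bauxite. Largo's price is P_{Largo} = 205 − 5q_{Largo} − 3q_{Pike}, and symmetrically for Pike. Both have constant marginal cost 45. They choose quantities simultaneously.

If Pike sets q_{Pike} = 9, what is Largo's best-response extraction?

Mine Largo's profit: π = q_{Largo}(205 − 5q_{Largo} − 3q_{Pike}) − 45q_{Largo}.
∂π/∂q_{Largo} = 160 − 10q_{Largo} − 3q_{Pike} = 0 ⇒ q_{Largo} = 16 − 0.3q_{Pike}.
At q_{Pike} = 9: q_{Largo} = 16 − 0.3·9 = 13.3.

13.3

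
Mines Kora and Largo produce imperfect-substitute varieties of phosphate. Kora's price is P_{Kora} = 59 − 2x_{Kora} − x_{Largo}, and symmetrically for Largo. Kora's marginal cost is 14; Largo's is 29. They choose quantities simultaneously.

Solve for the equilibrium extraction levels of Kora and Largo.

10, 5

Mine Kora's profit: π = x_{Kora}(59 − 2x_{Kora} − x_{Largo}) − 14x_{Kora}.
∂π/∂x_{Kora} = 45 − 4x_{Kora} − x_{Largo} = 0 ⇒ x_{Kora} = 11.25 − 0.25x_{Largo}.
Similarly x_{Largo} = 7.5 − 0.25x_{Kora}.
Plugging x_{Largo} into Kora's best response: x_{Kora} = 11.25 − 0.25(7.5 − 0.25x_{Kora}) ⇒ 0.9375x_{Kora} = 9.375, so x_{Kora} = 10.
Then x_{Largo} = 7.5 − 0.25·10 = 5.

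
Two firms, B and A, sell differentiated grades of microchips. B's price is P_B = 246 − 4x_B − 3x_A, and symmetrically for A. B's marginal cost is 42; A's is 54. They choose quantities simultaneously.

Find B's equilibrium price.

Firm B's profit: π = x_B(246 − 4x_B − 3x_A) − 42x_B.
∂π/∂x_B = 204 − 8x_B − 3x_A = 0 ⇒ x_B = 25.5 − 0.375x_A.
Similarly x_A = 24 − 0.375x_B.
Plugging x_A into B's best response: x_B = 25.5 − 0.375(24 − 0.375x_B) ⇒ (55/64)x_B = 16.5, so x_B = 19.2.
Then x_A = 24 − 0.375·19.2 = 16.8.
P_B = 246 − 4·19.2 − 3·16.8 = 118.8.

118.8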